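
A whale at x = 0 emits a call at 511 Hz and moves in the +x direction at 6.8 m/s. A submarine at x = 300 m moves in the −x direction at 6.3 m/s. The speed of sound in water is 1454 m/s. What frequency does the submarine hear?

516 Hz

The observer lies on the +x side, so the source is heading toward the observer and the observer is heading toward the source.
General Doppler shift: f' = f · (v + v_o)/(v − v_s).
f' = 511 × (1454 + 6.3)/(1454 − 6.8) = 511 × 1460.3/1447.2 ≈ 516 Hz.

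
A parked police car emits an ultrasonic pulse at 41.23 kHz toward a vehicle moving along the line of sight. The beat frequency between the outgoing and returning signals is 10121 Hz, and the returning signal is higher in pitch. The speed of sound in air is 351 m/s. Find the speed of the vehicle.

38 m/s

Double Doppler shift off a moving reflector: f₂ = f₀ · (v + u)/(v − u) (u > 0 toward emitter).
Returning signal is higher, so f₂ = f₀ + Δf = 41230 + 10121 = 51351 Hz.
Rearranging, u = v · (f₂ − f₀)/(f₂ + f₀) = 351 × 10121/92581 ≈ 38 m/s.
So the vehicle is moving at 38 m/s toward the emitter.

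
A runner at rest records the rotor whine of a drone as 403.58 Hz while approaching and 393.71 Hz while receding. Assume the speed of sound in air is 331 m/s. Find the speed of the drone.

f₁/f₂ = (v + v_s)/(v − v_s), so v_s = v · (f₁ − f₂)/(f₁ + f₂).
v_s = 331 × (403.58 − 393.71)/(403.58 + 393.71) = 331 × 9.87/797.29 ≈ 4.1 m/s.

4.1 m/s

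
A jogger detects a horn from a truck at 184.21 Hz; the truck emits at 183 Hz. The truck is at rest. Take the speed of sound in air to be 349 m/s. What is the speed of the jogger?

f' > f, so the jogger is approaching.
f' = f · (v + v_o)/v ⇒ v_o = v · |f'/f − 1|.
v_o = 349 × |184.21/183 − 1| = 349 × 0.006612 ≈ 2.31 m/s.

2.31 m/s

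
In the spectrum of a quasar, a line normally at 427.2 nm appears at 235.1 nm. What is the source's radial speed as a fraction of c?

0.535c

λ'/λ₀ = 0.5503 < 1 (blueshift), so the source is approaching.
λ'/λ₀ = √((1 − β)/(1 + β)) for an approaching source ⇒ β = (1 − r²)/(1 + r²) with r = λ'/λ₀.
β = (1 − 0.3029)/(1 + 0.3029) ≈ 0.535.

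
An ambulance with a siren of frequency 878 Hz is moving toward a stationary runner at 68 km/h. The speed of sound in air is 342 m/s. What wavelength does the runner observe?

36.8 cm

68 km/h = 18.89 m/s.
Moving source, stationary observer: f' = f · v/(v − v_s) since the source is approaching.
f' = 878 × 342/(342 − 18.89) ≈ 929 Hz.
λ' = v/f' = 342/929.327 ≈ 36.8 cm.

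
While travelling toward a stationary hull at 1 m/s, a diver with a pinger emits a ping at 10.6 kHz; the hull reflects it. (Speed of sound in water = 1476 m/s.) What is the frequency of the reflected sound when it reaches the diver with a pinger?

10.61 kHz

The hull receives the sound from a moving source: f₁ = f₀ · v/(v − v_e) = 10.6 × 1476/1475 ≈ 10.61 kHz.
On the return leg the diver with a pinger is a moving observer: f₂ = f₁ · (v + v_e)/v = 10.61 × 1477/1476 ≈ 10.61 kHz.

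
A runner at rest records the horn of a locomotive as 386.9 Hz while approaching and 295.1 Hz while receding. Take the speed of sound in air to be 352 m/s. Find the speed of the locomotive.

f₁/f₂ = (v + v_s)/(v − v_s), so v_s = v · (f₁ − f₂)/(f₁ + f₂).
v_s = 352 × (386.9 − 295.1)/(386.9 + 295.1) = 352 × 91.8/682.0 ≈ 47 m/s.

47 m/s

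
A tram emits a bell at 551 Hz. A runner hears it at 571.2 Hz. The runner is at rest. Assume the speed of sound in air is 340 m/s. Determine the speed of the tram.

12.0 m/s

f' > f, so the tram is approaching.
f' = f · v/(v − v_s) ⇒ v_s = v · |1 − f/f'|.
v_s = 340 × |1 − 551/571.2| = 340 × 0.03536 ≈ 12.0 m/s.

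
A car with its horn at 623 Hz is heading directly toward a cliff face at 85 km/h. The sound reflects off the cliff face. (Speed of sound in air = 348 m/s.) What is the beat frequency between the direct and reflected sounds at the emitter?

85 km/h = 23.61 m/s.
The cliff face receives the sound from a moving source: f₁ = f₀ · v/(v − v_e) = 623 × 348/324.39 ≈ 668.3 Hz.
On the return leg the car is a moving observer: f₂ = f₁ · (v + v_e)/v = 668.3 × 371.61/348 ≈ 713.7 Hz.
Beat against the emitted tone: |f₂ − f₀| = 2v_e·f₀/(v − v_e) = 2 × 23.61 × 623/324.39 ≈ 91 Hz.

91 Hz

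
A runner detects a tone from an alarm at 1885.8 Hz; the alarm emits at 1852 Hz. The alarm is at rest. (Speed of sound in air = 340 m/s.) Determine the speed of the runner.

6.2 m/s

f' > f, so the runner is approaching.
f' = f · (v + v_o)/v ⇒ v_o = v · |f'/f − 1|.
v_o = 340 × |1885.8/1852 − 1| = 340 × 0.01825 ≈ 6.2 m/s.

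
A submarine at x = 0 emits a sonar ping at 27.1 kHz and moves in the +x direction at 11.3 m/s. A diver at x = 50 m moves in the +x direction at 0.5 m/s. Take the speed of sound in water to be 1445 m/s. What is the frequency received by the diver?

27.3 kHz

The observer lies on the +x side, so the source is heading toward the observer and the observer is heading away from the source.
Both move, so f' = f · (v − v_o)/(v − v_s).
f' = 27.1 × (1445 − 0.5)/(1445 − 11.3) = 27.1 × 1444.5/1433.7 ≈ 27.3 kHz.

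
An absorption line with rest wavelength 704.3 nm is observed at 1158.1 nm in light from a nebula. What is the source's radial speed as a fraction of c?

λ'/λ₀ = 1.6443 > 1 (redshift), so the source is receding.
λ'/λ₀ = √((1 + β)/(1 − β)) for a receding source ⇒ β = (r² − 1)/(r² + 1) with r = λ'/λ₀.
β = (2.7038 − 1)/(2.7038 + 1) ≈ 0.460.

0.460c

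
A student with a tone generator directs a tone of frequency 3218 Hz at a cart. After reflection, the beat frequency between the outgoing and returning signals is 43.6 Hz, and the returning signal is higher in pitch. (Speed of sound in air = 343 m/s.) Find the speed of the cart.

2.31 m/s

Double Doppler shift off a moving reflector: f₂ = f₀ · (v + u)/(v − u) (u > 0 toward emitter).
Returning signal is higher, so f₂ = f₀ + Δf = 3218 + 43.6 = 3261.6 Hz.
Rearranging, u = v · (f₂ − f₀)/(f₂ + f₀) = 343 × 43.6/6479.6 ≈ 2.31 m/s.
So the cart is moving at 2.31 m/s toward the emitter.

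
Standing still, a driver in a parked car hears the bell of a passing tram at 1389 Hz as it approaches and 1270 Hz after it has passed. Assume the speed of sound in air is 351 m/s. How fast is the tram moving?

f₁/f₂ = (v + v_s)/(v − v_s), so v_s = v · (f₁ − f₂)/(f₁ + f₂).
v_s = 351 × (1389 − 1270)/(1389 + 1270) = 351 × 119/2659 ≈ 15.7 m/s.

15.7 m/s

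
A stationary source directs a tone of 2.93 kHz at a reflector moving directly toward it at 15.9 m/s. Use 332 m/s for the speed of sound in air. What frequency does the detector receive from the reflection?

3.22 kHz

At the reflector (a moving observer), f₁ = f₀ · (v + u)/v = 2.93 × 347.9/332 ≈ 3.07 kHz.
On reflection it acts as a source moving toward the stationary detector: f₂ = f₁ · v/(v − u) = 3.07 × 332/316.1 ≈ 3.22 kHz.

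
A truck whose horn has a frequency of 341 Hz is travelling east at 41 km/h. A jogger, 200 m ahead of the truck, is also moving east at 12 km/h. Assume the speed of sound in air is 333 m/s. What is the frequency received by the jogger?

350 Hz

41 km/h = 11.39 m/s; 12 km/h = 3.333 m/s.
The jogger is ahead, so the truck is moving toward it while the jogger is moving away from the truck.
With source approaching and observer receding, f' = f · (v − v_o)/(v − v_s).
f' = 341 × (333 − 3.333)/(333 − 11.39) = 341 × 329.67/321.61 ≈ 350 Hz.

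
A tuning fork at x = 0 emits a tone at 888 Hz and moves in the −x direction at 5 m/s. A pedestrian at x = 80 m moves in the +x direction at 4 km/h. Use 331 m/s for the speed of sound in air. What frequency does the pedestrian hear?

872 Hz

4 km/h = 1.111 m/s.
The observer lies on the +x side, so the source is heading away from the observer and the observer is heading away from the source.
With source receding and observer receding, f' = f · (v − v_o)/(v + v_s).
f' = 888 × (331 − 1.111)/(331 + 5) = 888 × 329.89/336 ≈ 872 Hz.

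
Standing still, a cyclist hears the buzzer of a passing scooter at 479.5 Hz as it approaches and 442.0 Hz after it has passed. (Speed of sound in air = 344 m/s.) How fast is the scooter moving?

14.0 m/s

f₁/f₂ = (v + v_s)/(v − v_s), so v_s = v · (f₁ − f₂)/(f₁ + f₂).
v_s = 344 × (479.5 − 442.0)/(479.5 + 442.0) = 344 × 37.5/921.5 ≈ 14.0 m/s.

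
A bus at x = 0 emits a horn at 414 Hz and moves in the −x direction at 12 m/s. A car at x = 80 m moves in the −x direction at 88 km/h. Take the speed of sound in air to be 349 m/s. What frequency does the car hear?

428 Hz

88 km/h = 24.44 m/s.
The observer lies on the +x side, so the source is heading away from the observer and the observer is heading toward the source.
With source receding and observer approaching, f' = f · (v + v_o)/(v + v_s).
f' = 414 × (349 + 24.44)/(349 + 12) = 414 × 373.44/361 ≈ 428 Hz.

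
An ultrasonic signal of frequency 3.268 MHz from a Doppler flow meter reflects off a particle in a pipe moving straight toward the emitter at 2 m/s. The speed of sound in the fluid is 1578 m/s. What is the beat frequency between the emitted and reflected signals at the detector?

8294 Hz

The particle in a pipe first receives the wave as a moving observer: f₁ = f₀ · (v + u)/v = 3.268 × (1578 + 2)/1578 ≈ 3.27214 MHz.
On reflection it acts as a source moving toward the stationary detector: f₂ = f₁ · v/(v − u) = 3.27214 × 1578/1576 ≈ 3.27629 MHz.
Equivalently f₂ = f₀ · (v + u)/(v − u).
Beat frequency (with f₀ = 3268000 Hz): |f₂ − f₀| = 2u·f₀/(v − u) = 2 × 2 × 3268000/1576 ≈ 8294 Hz.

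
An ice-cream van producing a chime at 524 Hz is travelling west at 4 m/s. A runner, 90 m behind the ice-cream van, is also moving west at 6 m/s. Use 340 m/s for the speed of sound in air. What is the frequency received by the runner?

527 Hz

The runner is behind, so the ice-cream van is moving away from it while the runner is moving toward the ice-cream van.
Both move, so f' = f · (v + v_o)/(v + v_s).
f' = 524 × (340 + 6)/(340 + 4) = 524 × 346/344 ≈ 527 Hz.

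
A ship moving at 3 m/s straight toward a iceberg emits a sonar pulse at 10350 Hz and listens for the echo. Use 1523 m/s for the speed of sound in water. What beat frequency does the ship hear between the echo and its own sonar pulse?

40.9 Hz

The iceberg receives the sound from a moving source: f₁ = f₀ · v/(v − v_e) = 10350 × 1523/1520 ≈ 10370.4 Hz.
On the return leg the ship is a moving observer: f₂ = f₁ · (v + v_e)/v = 10370.4 × 1526/1523 ≈ 10390.9 Hz.
Beat against the emitted tone: |f₂ − f₀| = 2v_e·f₀/(v − v_e) = 2 × 3 × 10350/1520 ≈ 40.9 Hz.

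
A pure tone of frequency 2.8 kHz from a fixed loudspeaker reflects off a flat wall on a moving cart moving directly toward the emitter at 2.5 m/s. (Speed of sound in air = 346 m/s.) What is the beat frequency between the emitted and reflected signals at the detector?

40.8 Hz

At the flat wall on a moving cart (a moving observer), f₁ = f₀ · (v + u)/v = 2.8 × 348.5/346 ≈ 2.8202 kHz.
The reflection then acts as a moving source: f₂ = f₁ · v/(v − u) ≈ 2.8408 kHz.
Equivalently f₂ = f₀ · (v + u)/(v − u).
Beat frequency (with f₀ = 2800 Hz): |f₂ − f₀| = 2u·f₀/(v − u) = 2 × 2.5 × 2800/343.5 ≈ 40.8 Hz.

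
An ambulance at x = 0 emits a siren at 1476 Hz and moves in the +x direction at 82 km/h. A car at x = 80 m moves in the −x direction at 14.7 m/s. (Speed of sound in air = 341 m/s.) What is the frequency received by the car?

1650 Hz

82 km/h = 22.78 m/s.
The observer lies on the +x side, so the source is heading toward the observer and the observer is heading toward the source.
With source approaching and observer approaching, f' = f · (v + v_o)/(v − v_s).
f' = 1476 × (341 + 14.7)/(341 − 22.78) = 1476 × 355.7/318.22 ≈ 1650 Hz.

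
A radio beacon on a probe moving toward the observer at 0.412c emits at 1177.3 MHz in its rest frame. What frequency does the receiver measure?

Relativistic Doppler for frequency: f' = f₀ · √((1 + β)/(1 − β)).
f' = 1177.3 × √(1.4120/0.5880) = 1177.3 × 1.54963 ≈ 1824.4 MHz.

1824.4 MHz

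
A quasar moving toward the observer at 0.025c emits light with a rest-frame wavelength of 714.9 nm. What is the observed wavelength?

697.2 nm

Relativistic Doppler for wavelength: λ' = λ₀ · √((1 − β)/(1 + β)).
λ' = 714.9 × √(0.9750/1.0250) = 714.9 × 0.97530 ≈ 697.2 nm.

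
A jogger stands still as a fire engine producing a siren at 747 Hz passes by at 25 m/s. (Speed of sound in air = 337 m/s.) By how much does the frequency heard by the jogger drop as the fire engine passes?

111 Hz

Approaching: f₁ = f · v/(v − v_s) = 747 × 337/312 ≈ 807 Hz.
Receding: f₂ = f · v/(v + v_s) = 747 × 337/362 ≈ 695 Hz.
Drop: f₁ − f₂ = 2f·v·v_s/(v² − v_s²) = 2 × 747 × 337 × 25/(337² − 25²) ≈ 111 Hz.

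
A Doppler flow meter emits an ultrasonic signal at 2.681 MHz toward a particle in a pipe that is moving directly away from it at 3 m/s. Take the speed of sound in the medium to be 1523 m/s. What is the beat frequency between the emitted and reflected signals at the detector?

At the particle in a pipe (a moving observer), f₁ = f₀ · (v − u)/v = 2.681 × 1520/1523 ≈ 2.67572 MHz.
The reflection then acts as a moving source: f₂ = f₁ · v/(v + u) ≈ 2.67046 MHz.
Equivalently f₂ = f₀ · (v − u)/(v + u).
Beat frequency (with f₀ = 2681000 Hz): |f₂ − f₀| = 2u·f₀/(v + u) = 2 × 3 × 2681000/1526 ≈ 10541 Hz.

10541 Hz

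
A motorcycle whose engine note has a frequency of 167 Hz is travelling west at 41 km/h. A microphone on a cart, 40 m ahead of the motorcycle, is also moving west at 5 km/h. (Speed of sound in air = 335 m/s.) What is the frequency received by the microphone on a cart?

172 Hz

41 km/h = 11.39 m/s; 5 km/h = 1.389 m/s.
The microphone on a cart is ahead, so the motorcycle is moving toward it while the microphone on a cart is moving away from the motorcycle.
General Doppler shift: f' = f · (v − v_o)/(v − v_s).
f' = 167 × (335 − 1.389)/(335 − 11.39) = 167 × 333.61/323.61 ≈ 172 Hz.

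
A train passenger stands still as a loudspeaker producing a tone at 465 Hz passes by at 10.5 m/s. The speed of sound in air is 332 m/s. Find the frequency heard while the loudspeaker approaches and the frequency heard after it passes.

Approaching: f₁ = f · v/(v − v_s) = 465 × 332/321.5 ≈ 480 Hz.
Receding: f₂ = f · v/(v + v_s) = 465 × 332/342.5 ≈ 451 Hz.

480 Hz approaching; 451 Hz receding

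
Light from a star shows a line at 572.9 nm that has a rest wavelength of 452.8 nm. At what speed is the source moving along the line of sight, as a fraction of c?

0.231c

λ'/λ₀ = 1.2652 > 1 (redshift), so the source is receding.
λ'/λ₀ = √((1 + β)/(1 − β)) for a receding source ⇒ β = (r² − 1)/(r² + 1) with r = λ'/λ₀.
β = (1.6008 − 1)/(1.6008 + 1) ≈ 0.231.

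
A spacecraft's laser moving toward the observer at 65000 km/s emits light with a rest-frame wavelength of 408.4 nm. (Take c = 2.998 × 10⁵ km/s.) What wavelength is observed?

β = v/c = 65000/299800 = 0.2168.
Relativistic Doppler for wavelength: λ' = λ₀ · √((1 − β)/(1 + β)).
λ' = 408.4 × √(0.7832/1.2168) = 408.4 × 0.80227 ≈ 327.6 nm.

327.6 nm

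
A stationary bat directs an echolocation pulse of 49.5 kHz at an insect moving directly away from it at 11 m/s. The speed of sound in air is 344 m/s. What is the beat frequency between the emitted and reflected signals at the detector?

3068 Hz

The insect first receives the wave as a moving observer: f₁ = f₀ · (v − u)/v = 49.5 × (344 − 11)/344 ≈ 47.92 kHz.
The reflection then acts as a moving source: f₂ = f₁ · v/(v + u) ≈ 46.43 kHz.
Beat frequency (with f₀ = 49500 Hz): |f₂ − f₀| = 2u·f₀/(v + u) = 2 × 11 × 49500/355 ≈ 3068 Hz.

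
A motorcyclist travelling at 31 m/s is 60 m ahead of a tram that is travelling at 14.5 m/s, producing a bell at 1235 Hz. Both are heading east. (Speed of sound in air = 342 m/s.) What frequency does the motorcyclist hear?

The motorcyclist is ahead, so the tram is moving toward it while the motorcyclist is moving away from the tram.
Both move, so f' = f · (v − v_o)/(v − v_s).
f' = 1235 × (342 − 31)/(342 − 14.5) = 1235 × 311/327.5 ≈ 1173 Hz.

1173 Hz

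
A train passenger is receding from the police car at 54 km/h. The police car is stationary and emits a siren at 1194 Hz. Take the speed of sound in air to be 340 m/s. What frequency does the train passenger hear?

54 km/h = 15 m/s.
Moving observer, stationary source: f' = f · (v − v_o)/v.
f' = 1194 × (340 − 15)/340 = 1194 × 325/340 ≈ 1141 Hz.

1141 Hz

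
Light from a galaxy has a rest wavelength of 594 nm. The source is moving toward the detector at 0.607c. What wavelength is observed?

Relativistic Doppler for wavelength: λ' = λ₀ · √((1 − β)/(1 + β)).
λ' = 594 × √(0.3930/1.6070) = 594 × 0.49453 ≈ 293.7 nm.

293.7 nm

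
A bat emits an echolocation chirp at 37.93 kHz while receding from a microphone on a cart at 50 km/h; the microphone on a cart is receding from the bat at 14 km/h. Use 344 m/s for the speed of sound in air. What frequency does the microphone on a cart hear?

36.0 kHz

50 km/h = 13.89 m/s; 14 km/h = 3.889 m/s.
General Doppler shift: f' = f · (v − v_o)/(v + v_s).
f' = 37.93 × (344 − 3.889)/(344 + 13.89) = 37.93 × 340.11/357.89 ≈ 36.0 kHz.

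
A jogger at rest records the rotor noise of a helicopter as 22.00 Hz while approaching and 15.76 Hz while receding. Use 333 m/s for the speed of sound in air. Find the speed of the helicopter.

55 m/s

f₁/f₂ = (v + v_s)/(v − v_s), so v_s = v · (f₁ − f₂)/(f₁ + f₂).
v_s = 333 × (22.00 − 15.76)/(22.00 + 15.76) = 333 × 6.24/37.76 ≈ 55 m/s.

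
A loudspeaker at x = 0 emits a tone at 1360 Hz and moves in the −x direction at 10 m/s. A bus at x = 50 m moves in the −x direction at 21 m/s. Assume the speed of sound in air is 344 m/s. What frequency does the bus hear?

The observer lies on the +x side, so the source is heading away from the observer and the observer is heading toward the source.
With source receding and observer approaching, f' = f · (v + v_o)/(v + v_s).
f' = 1360 × (344 + 21)/(344 + 10) = 1360 × 365/354 ≈ 1402 Hz.

1402 Hz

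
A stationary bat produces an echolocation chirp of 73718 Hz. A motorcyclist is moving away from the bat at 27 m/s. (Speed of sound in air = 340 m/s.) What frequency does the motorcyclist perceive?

Only the observer moves, away from the source, so f' = f · (v − v_o)/v.
f' = 73718 × (340 − 27)/340 = 73718 × 313/340 ≈ 67864 Hz.

67864 Hz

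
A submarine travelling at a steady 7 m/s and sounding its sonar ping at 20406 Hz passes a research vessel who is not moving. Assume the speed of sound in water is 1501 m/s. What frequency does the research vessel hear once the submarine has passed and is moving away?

20311 Hz

Receding: f₂ = f · v/(v + v_s) = 20406 × 1501/1508 ≈ 20311 Hz.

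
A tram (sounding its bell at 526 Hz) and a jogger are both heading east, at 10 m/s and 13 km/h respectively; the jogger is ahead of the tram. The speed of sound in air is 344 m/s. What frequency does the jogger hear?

536 Hz

13 km/h = 3.611 m/s.
The jogger is ahead, so the tram is moving toward it while the jogger is moving away from the tram.
With source approaching and observer receding, f' = f · (v − v_o)/(v − v_s).
f' = 526 × (344 − 3.611)/(344 − 10) = 526 × 340.39/334 ≈ 536 Hz.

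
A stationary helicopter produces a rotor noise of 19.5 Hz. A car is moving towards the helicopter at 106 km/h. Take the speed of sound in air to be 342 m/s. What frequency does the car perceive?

106 km/h = 29.44 m/s.
Only the observer moves, toward the source, so f' = f · (v + v_o)/v.
f' = 19.5 × (342 + 29.44)/342 = 19.5 × 371.44/342 ≈ 21.2 Hz.

21.2 Hz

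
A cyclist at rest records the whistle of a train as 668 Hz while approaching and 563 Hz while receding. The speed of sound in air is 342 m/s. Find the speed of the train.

f₁/f₂ = (v + v_s)/(v − v_s), so v_s = v · (f₁ − f₂)/(f₁ + f₂).
v_s = 342 × (668 − 563)/(668 + 563) = 342 × 105/1231 ≈ 29 m/s.

29 m/s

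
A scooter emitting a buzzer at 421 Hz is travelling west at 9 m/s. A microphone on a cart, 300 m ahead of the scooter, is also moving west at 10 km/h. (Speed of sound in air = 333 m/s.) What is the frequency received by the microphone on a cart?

10 km/h = 2.778 m/s.
The microphone on a cart is ahead, so the scooter is moving toward it while the microphone on a cart is moving away from the scooter.
General Doppler shift: f' = f · (v − v_o)/(v − v_s).
f' = 421 × (333 − 2.778)/(333 − 9) = 421 × 330.22/324 ≈ 429 Hz.

429 Hz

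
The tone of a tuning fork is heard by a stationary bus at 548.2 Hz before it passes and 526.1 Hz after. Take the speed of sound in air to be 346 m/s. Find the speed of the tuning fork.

7.1 m/s

f₁/f₂ = (v + v_s)/(v − v_s), so v_s = v · (f₁ − f₂)/(f₁ + f₂).
v_s = 346 × (548.2 − 526.1)/(548.2 + 526.1) = 346 × 22.1/1074.3 ≈ 7.1 m/s.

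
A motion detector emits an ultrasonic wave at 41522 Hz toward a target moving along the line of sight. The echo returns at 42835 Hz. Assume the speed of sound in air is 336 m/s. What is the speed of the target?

5.2 m/s

Double Doppler shift off a moving reflector: f₂ = f₀ · (v + u)/(v − u) (u > 0 toward emitter).
Rearranging, u = v · (f₂ − f₀)/(f₂ + f₀) = 336 × 1313/84357 ≈ 5.2 m/s.
So the target is moving at 5.2 m/s toward the emitter.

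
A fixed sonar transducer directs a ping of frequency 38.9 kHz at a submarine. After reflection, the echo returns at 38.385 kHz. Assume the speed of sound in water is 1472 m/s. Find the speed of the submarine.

Double Doppler shift off a moving reflector: f₂ = f₀ · (v + u)/(v − u) (u > 0 toward emitter).
Rearranging, u = v · (f₂ − f₀)/(f₂ + f₀) = 1472 × -0.515/77.285 ≈ -9.8 m/s.
So the submarine is moving at 9.8 m/s away from the emitter.

9.8 m/s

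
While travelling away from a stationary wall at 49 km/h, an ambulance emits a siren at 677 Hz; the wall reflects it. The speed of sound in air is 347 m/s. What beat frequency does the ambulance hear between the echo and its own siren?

49 km/h = 13.61 m/s.
The wall receives the sound from a moving source: f₁ = f₀ · v/(v + v_e) = 677 × 347/360.61 ≈ 651.4 Hz.
On the return leg the ambulance is a moving observer: f₂ = f₁ · (v − v_e)/v = 651.4 × 333.39/347 ≈ 625.9 Hz.
Equivalently f₂ = f₀ · (v − v_e)/(v + v_e).
Beat against the emitted tone: |f₂ − f₀| = 2v_e·f₀/(v + v_e) = 2 × 13.61 × 677/360.61 ≈ 51.1 Hz.

51.1 Hz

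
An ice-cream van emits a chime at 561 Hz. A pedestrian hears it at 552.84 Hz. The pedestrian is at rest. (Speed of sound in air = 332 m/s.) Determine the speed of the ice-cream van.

f' < f, so the ice-cream van is receding.
f' = f · v/(v + v_s) ⇒ v_s = v · |1 − f/f'|.
v_s = 332 × |1 − 561/552.84| = 332 × 0.01476 ≈ 4.9 m/s.

4.9 m/s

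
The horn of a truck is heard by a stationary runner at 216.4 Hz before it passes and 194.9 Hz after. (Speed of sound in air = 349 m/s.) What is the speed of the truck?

18.2 m/s

f₁/f₂ = (v + v_s)/(v − v_s), so v_s = v · (f₁ − f₂)/(f₁ + f₂).
v_s = 349 × (216.4 − 194.9)/(216.4 + 194.9) = 349 × 21.5/411.3 ≈ 18.2 m/s.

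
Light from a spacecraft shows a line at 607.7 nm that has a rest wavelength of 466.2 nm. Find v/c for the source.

0.259

λ'/λ₀ = 1.3035 > 1 (redshift), so the source is receding.
λ'/λ₀ = √((1 + β)/(1 − β)) for a receding source ⇒ β = (r² − 1)/(r² + 1) with r = λ'/λ₀.
β = (1.6992 − 1)/(1.6992 + 1) ≈ 0.259.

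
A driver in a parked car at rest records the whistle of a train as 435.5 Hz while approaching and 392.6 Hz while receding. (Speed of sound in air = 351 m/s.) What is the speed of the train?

18.2 m/s

f₁/f₂ = (v + v_s)/(v − v_s), so v_s = v · (f₁ − f₂)/(f₁ + f₂).
v_s = 351 × (435.5 − 392.6)/(435.5 + 392.6) = 351 × 42.9/828.1 ≈ 18.2 m/s.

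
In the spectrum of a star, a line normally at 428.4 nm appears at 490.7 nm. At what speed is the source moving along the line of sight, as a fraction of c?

0.135c

λ'/λ₀ = 1.1454 > 1 (redshift), so the source is receding.
λ'/λ₀ = √((1 + β)/(1 − β)) for a receding source ⇒ β = (r² − 1)/(r² + 1) with r = λ'/λ₀.
β = (1.3120 − 1)/(1.3120 + 1) ≈ 0.135.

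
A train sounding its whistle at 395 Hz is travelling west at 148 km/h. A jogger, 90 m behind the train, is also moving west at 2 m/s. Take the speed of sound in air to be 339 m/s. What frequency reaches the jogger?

148 km/h = 41.11 m/s.
The jogger is behind, so the train is moving away from it while the jogger is moving toward the train.
With source receding and observer approaching, f' = f · (v + v_o)/(v + v_s).
f' = 395 × (339 + 2)/(339 + 41.11) = 395 × 341/380.11 ≈ 354 Hz.

354 Hz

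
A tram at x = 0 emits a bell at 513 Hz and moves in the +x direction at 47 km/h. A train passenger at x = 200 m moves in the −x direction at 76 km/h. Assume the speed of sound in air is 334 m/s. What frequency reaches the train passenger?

47 km/h = 13.06 m/s; 76 km/h = 21.11 m/s.
The observer lies on the +x side, so the source is heading toward the observer and the observer is heading toward the source.
General Doppler shift: f' = f · (v + v_o)/(v − v_s).
f' = 513 × (334 + 21.11)/(334 − 13.06) = 513 × 355.11/320.94 ≈ 568 Hz.

568 Hz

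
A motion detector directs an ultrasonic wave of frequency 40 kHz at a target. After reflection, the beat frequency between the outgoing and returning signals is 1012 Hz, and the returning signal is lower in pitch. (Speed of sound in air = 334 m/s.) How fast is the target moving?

4.3 m/s

Double Doppler shift off a moving reflector: f₂ = f₀ · (v + u)/(v − u) (u > 0 toward emitter).
Returning signal is lower, so f₂ = f₀ − Δf = 40000 − 1012 = 38988 Hz.
Rearranging, u = v · (f₂ − f₀)/(f₂ + f₀) = 334 × -1012/78988 ≈ -4.3 m/s.
So the target is moving at 4.3 m/s away from the emitter.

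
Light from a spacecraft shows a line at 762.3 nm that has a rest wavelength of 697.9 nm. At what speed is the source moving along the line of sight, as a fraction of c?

0.088

λ'/λ₀ = 1.0923 > 1 (redshift), so the source is receding.
λ'/λ₀ = √((1 + β)/(1 − β)) for a receding source ⇒ β = (r² − 1)/(r² + 1) with r = λ'/λ₀.
β = (1.1931 − 1)/(1.1931 + 1) ≈ 0.088.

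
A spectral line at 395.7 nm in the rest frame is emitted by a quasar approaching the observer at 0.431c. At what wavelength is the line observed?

249.5 nm

Relativistic Doppler for wavelength: λ' = λ₀ · √((1 − β)/(1 + β)).
λ' = 395.7 × √(0.5690/1.4310) = 395.7 × 0.63057 ≈ 249.5 nm.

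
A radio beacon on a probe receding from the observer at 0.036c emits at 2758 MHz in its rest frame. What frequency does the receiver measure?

Relativistic Doppler for frequency: f' = f₀ · √((1 − β)/(1 + β)).
f' = 2758 × √(0.9640/1.0360) = 2758 × 0.96463 ≈ 2660.4 MHz.

2660.4 MHz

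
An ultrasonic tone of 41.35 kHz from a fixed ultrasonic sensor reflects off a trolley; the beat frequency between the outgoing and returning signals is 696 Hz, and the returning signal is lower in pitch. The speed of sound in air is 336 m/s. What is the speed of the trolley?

Double Doppler shift off a moving reflector: f₂ = f₀ · (v + u)/(v − u) (u > 0 toward emitter).
Returning signal is lower, so f₂ = f₀ − Δf = 41350 − 696 = 40654 Hz.
Rearranging, u = v · (f₂ − f₀)/(f₂ + f₀) = 336 × -696/82004 ≈ -2.85 m/s.
So the trolley is moving at 2.85 m/s away from the emitter.

2.85 m/s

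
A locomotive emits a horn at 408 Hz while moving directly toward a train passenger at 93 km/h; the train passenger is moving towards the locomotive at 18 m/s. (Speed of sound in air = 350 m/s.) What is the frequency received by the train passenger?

463 Hz

93 km/h = 25.83 m/s.
General Doppler shift: f' = f · (v + v_o)/(v − v_s).
f' = 408 × (350 + 18)/(350 − 25.83) = 408 × 368/324.17 ≈ 463 Hz.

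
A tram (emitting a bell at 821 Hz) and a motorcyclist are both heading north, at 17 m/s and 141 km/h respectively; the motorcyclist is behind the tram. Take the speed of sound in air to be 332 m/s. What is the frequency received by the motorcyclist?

873 Hz

141 km/h = 39.17 m/s.
The motorcyclist is behind, so the tram is moving away from it while the motorcyclist is moving toward the tram.
General Doppler shift: f' = f · (v + v_o)/(v + v_s).
f' = 821 × (332 + 39.17)/(332 + 17) = 821 × 371.17/349 ≈ 873 Hz.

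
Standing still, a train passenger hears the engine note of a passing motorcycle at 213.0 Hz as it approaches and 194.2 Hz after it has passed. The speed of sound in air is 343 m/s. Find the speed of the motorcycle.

f₁/f₂ = (v + v_s)/(v − v_s), so v_s = v · (f₁ − f₂)/(f₁ + f₂).
v_s = 343 × (213.0 − 194.2)/(213.0 + 194.2) = 343 × 18.8/407.2 ≈ 15.8 m/s.

15.8 m/s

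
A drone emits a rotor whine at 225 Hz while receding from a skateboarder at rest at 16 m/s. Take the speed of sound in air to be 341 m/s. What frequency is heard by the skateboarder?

Only the source moves, away from the listener, so f' = f · v/(v + v_s).
f' = 225 × 341/(341 + 16) = 225 × 341/357 ≈ 215 Hz.

215 Hz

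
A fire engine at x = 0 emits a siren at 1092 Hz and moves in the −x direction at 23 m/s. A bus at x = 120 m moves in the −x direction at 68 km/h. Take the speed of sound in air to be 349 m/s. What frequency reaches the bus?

68 km/h = 18.89 m/s.
The observer lies on the +x side, so the source is heading away from the observer and the observer is heading toward the source.
General Doppler shift: f' = f · (v + v_o)/(v + v_s).
f' = 1092 × (349 + 18.89)/(349 + 23) = 1092 × 367.89/372 ≈ 1080 Hz.

1080 Hz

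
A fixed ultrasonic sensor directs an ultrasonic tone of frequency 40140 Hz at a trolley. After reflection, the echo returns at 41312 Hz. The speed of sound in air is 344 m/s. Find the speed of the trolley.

4.9 m/s

Double Doppler shift off a moving reflector: f₂ = f₀ · (v + u)/(v − u) (u > 0 toward emitter).
Rearranging, u = v · (f₂ − f₀)/(f₂ + f₀) = 344 × 1172/81452 ≈ 4.9 m/s.
So the trolley is moving at 4.9 m/s toward the emitter.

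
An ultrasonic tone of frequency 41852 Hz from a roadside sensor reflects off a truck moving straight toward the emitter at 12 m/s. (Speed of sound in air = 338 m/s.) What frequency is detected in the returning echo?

The truck first receives the wave as a moving observer: f₁ = f₀ · (v + u)/v = 41852 × (338 + 12)/338 ≈ 43338 Hz.
On reflection it acts as a source moving toward the stationary detector: f₂ = f₁ · v/(v − u) = 43338 × 338/326 ≈ 44933 Hz.

44933 Hz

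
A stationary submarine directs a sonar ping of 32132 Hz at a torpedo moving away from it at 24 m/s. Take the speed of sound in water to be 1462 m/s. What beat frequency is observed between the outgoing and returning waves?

The torpedo first receives the wave as a moving observer: f₁ = f₀ · (v − u)/v = 32132 × (1462 − 24)/1462 ≈ 31605 Hz.
The reflection then acts as a moving source: f₂ = f₁ · v/(v + u) ≈ 31094 Hz.
Beat frequency: |f₂ − f₀| = 2u·f₀/(v + u) = 2 × 24 × 32132/1486 ≈ 1038 Hz.

1038 Hz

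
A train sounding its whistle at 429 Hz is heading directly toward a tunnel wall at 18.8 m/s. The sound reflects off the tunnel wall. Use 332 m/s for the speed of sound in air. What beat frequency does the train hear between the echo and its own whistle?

51.5 Hz

The tunnel wall receives the sound from a moving source: f₁ = f₀ · v/(v − v_e) = 429 × 332/313.2 ≈ 454.8 Hz.
On the return leg the train is a moving observer: f₂ = f₁ · (v + v_e)/v = 454.8 × 350.8/332 ≈ 480.5 Hz.
Equivalently f₂ = f₀ · (v + v_e)/(v − v_e).
Beat against the emitted tone: |f₂ − f₀| = 2v_e·f₀/(v − v_e) = 2 × 18.8 × 429/313.2 ≈ 51.5 Hz.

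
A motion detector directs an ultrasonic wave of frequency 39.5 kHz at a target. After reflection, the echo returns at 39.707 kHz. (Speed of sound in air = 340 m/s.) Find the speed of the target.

Double Doppler shift off a moving reflector: f₂ = f₀ · (v + u)/(v − u) (u > 0 toward emitter).
Rearranging, u = v · (f₂ − f₀)/(f₂ + f₀) = 340 × 0.207/79.207 ≈ 0.89 m/s.
So the target is moving at 0.89 m/s toward the emitter.

0.89 m/s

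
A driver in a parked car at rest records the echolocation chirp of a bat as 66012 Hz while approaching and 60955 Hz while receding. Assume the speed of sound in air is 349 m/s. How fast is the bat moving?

f₁/f₂ = (v + v_s)/(v − v_s), so v_s = v · (f₁ − f₂)/(f₁ + f₂).
v_s = 349 × (66012 − 60955)/(66012 + 60955) = 349 × 5057/126967 ≈ 13.9 m/s.

13.9 m/s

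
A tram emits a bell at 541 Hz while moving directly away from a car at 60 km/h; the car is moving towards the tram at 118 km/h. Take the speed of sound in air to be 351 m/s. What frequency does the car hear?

60 km/h = 16.67 m/s; 118 km/h = 32.78 m/s.
With source receding and observer approaching, f' = f · (v + v_o)/(v + v_s).
f' = 541 × (351 + 32.78)/(351 + 16.67) = 541 × 383.78/367.67 ≈ 565 Hz.

565 Hz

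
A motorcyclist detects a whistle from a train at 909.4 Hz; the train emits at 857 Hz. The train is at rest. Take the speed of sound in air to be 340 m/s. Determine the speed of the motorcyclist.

20.8 m/s

f' > f, so the motorcyclist is approaching.
f' = f · (v + v_o)/v ⇒ v_o = v · |f'/f − 1|.
v_o = 340 × |909.4/857 − 1| = 340 × 0.06114 ≈ 20.8 m/s.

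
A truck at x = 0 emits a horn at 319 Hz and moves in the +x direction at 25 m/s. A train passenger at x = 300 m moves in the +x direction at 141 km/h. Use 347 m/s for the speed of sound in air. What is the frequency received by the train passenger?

305 Hz

141 km/h = 39.17 m/s.
The observer lies on the +x side, so the source is heading toward the observer and the observer is heading away from the source.
With source approaching and observer receding, f' = f · (v − v_o)/(v − v_s).
f' = 319 × (347 − 39.17)/(347 − 25) = 319 × 307.83/322 ≈ 305 Hz.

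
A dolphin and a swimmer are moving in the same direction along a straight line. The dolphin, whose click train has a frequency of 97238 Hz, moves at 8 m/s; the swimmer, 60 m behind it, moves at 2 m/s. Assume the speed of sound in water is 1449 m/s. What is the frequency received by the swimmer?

96838 Hz

The swimmer is behind, so the dolphin is moving away from it while the swimmer is moving toward the dolphin.
With source receding and observer approaching, f' = f · (v + v_o)/(v + v_s).
f' = 97238 × (1449 + 2)/(1449 + 8) = 97238 × 1451/1457 ≈ 96838 Hz.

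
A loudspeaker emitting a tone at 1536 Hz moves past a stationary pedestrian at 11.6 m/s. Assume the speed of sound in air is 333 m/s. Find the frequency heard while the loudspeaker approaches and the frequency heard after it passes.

1591 Hz approaching; 1484 Hz receding

Approaching: f₁ = f · v/(v − v_s) = 1536 × 333/321.4 ≈ 1591 Hz.
Receding: f₂ = f · v/(v + v_s) = 1536 × 333/344.6 ≈ 1484 Hz.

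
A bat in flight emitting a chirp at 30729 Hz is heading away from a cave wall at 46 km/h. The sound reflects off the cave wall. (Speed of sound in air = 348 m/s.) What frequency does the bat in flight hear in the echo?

46 km/h = 12.78 m/s.
The cave wall receives the sound from a moving source: f₁ = f₀ · v/(v + v_e) = 30729 × 348/360.78 ≈ 29641 Hz.
On the return leg the bat in flight is a moving observer: f₂ = f₁ · (v − v_e)/v = 29641 × 335.22/348 ≈ 28552 Hz.

28552 Hz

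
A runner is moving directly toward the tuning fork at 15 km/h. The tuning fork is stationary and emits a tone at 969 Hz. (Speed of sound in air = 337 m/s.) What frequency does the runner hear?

981 Hz

15 km/h = 4.167 m/s.
Moving observer, stationary source: f' = f · (v + v_o)/v.
f' = 969 × (337 + 4.167)/337 = 969 × 341.17/337 ≈ 981 Hz.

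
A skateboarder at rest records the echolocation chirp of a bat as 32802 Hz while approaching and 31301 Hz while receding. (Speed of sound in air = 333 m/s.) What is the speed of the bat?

7.8 m/s

f₁/f₂ = (v + v_s)/(v − v_s), so v_s = v · (f₁ − f₂)/(f₁ + f₂).
v_s = 333 × (32802 − 31301)/(32802 + 31301) = 333 × 1501/64103 ≈ 7.8 m/s.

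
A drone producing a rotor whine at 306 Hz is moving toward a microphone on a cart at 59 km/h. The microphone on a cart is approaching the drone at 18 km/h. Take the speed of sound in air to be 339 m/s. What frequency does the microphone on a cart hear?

326 Hz

59 km/h = 16.39 m/s; 18 km/h = 5 m/s.
With source approaching and observer approaching, f' = f · (v + v_o)/(v − v_s).
f' = 306 × (339 + 5)/(339 − 16.39) = 306 × 344/322.61 ≈ 326 Hz.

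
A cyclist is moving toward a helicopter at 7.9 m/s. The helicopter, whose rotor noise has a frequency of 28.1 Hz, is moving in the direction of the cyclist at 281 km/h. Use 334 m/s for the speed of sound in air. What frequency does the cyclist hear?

281 km/h = 78.06 m/s.
General Doppler shift: f' = f · (v + v_o)/(v − v_s).
f' = 28.1 × (334 + 7.9)/(334 − 78.06) = 28.1 × 341.9/255.94 ≈ 37.5 Hz.

37.5 Hz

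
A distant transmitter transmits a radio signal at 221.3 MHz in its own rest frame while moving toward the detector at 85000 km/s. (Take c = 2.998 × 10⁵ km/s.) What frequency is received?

β = v/c = 85000/299800 = 0.2835.
Relativistic Doppler for frequency: f' = f₀ · √((1 + β)/(1 − β)).
f' = 221.3 × √(1.2835/0.7165) = 221.3 × 1.33844 ≈ 296.2 MHz.

296.2 MHz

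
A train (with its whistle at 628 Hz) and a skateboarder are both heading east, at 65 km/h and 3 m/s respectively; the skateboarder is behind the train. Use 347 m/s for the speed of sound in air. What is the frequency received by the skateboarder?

602 Hz

65 km/h = 18.06 m/s.
The skateboarder is behind, so the train is moving away from it while the skateboarder is moving toward the train.
Both move, so f' = f · (v + v_o)/(v + v_s).
f' = 628 × (347 + 3)/(347 + 18.06) = 628 × 350/365.06 ≈ 602 Hz.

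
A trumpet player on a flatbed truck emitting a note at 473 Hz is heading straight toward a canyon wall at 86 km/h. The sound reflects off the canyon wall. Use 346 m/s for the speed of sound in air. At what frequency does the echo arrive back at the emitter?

543 Hz

86 km/h = 23.89 m/s.
The canyon wall receives the sound from a moving source: f₁ = f₀ · v/(v − v_e) = 473 × 346/322.11 ≈ 508 Hz.
On the return leg the trumpet player on a flatbed truck is a moving observer: f₂ = f₁ · (v + v_e)/v = 508 × 369.89/346 ≈ 543 Hz.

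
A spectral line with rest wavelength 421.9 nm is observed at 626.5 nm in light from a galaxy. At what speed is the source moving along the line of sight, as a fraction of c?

0.376

λ'/λ₀ = 1.4849 > 1 (redshift), so the source is receding.
λ'/λ₀ = √((1 + β)/(1 − β)) for a receding source ⇒ β = (r² − 1)/(r² + 1) with r = λ'/λ₀.
β = (2.2051 − 1)/(2.2051 + 1) ≈ 0.376.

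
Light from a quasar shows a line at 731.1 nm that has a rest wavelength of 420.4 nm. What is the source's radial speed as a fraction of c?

0.503

λ'/λ₀ = 1.7391 > 1 (redshift), so the source is receding.
λ'/λ₀ = √((1 + β)/(1 − β)) for a receding source ⇒ β = (r² − 1)/(r² + 1) with r = λ'/λ₀.
β = (3.0243 − 1)/(3.0243 + 1) ≈ 0.503.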